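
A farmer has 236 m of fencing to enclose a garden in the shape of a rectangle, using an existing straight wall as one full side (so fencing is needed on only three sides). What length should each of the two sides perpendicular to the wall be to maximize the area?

59

Let the sides perpendicular to the wall have length x and the parallel side y, so 2x + y = 236 and the area is A = xy = x(236 − 2x).
A'(x) = 236 − 4x = 0 gives x = 59, and A''(x) = −4 < 0 confirms a maximum.
Then y = 236 − 2·59 = 118 and A = 6962.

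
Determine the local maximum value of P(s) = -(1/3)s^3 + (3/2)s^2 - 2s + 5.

P'(s) = -s^2 + 3s - 2 = 0 at s = 1, 2.
Second-derivative test with P''(s) = -2s + 3: P''(1) = 1 > 0 ⇒ local minimum; P''(2) = -1 < 0 ⇒ local maximum.
Thus P has its local maximum at s = 2, with value 13/3.

13/3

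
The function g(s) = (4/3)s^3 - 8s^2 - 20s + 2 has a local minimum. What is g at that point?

g'(s) = 4s^2 - 16s - 20. Setting g'(s) = 0 gives s ∈ {-1, 5}.
Second-derivative test with g''(s) = 8s - 16: g''(-1) = -24 < 0 ⇒ local maximum; g''(5) = 24 > 0 ⇒ local minimum.
So the local minimum value is g(5) = -394/3.

-394/3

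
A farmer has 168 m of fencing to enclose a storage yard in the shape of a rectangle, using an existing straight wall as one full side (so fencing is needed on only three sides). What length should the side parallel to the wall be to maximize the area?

Let the sides perpendicular to the wall have length x and the parallel side y, so 2x + y = 168 and the area is A = xy = x(168 − 2x).
A'(x) = 168 − 4x = 0 gives x = 42, and A''(x) = −4 < 0 confirms a maximum.
Then y = 168 − 2·42 = 84 and A = 3528.

84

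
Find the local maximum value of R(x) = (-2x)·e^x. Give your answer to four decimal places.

By the product rule, R'(x) = (-2x - 2)·e^x. Since e^x > 0, the only critical point is x = -1.
R''(-1) has the same sign as -2 < 0, so this is a local maximum.
R(-1) = (2)·e^(-1) ≈ 0.7358.

0.7358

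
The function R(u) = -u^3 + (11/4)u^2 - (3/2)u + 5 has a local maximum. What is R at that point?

89/16

R'(u) = -3u^2 + (11/2)u - 3/2. Setting R'(u) = 0 gives u ∈ {1/3, 3/2}.
Since R''(u) = -6u + 11/2, we get R''(1/3) = 7/2 > 0 ⇒ local minimum; R''(3/2) = -7/2 < 0 ⇒ local maximum.
Thus R has its local maximum at u = 3/2, with value 89/16.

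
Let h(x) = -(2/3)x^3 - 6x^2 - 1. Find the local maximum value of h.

-1

Critical points: h'(x) = -2x^2 - 12x vanishes at x = -6, 0.
Since h''(x) = -4x - 12, we get h''(-6) = 12 > 0 ⇒ local minimum; h''(0) = -12 < 0 ⇒ local maximum.
The local maximum is h(0) = -1.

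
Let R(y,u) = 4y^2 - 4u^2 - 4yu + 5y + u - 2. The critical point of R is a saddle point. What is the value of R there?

-59/20

∂R/∂y = 8y - 4u + 5 = 0 and ∂R/∂u = -4y - 8u + 1 = 0, so (y, u) = (-9/20, 7/20).
The Hessian has R_{yy} = 8, R_{uu} = -8, R_{yu} = -4, giving D = -80 < 0, so the point is a saddle point.
R(-9/20, 7/20) = -59/20.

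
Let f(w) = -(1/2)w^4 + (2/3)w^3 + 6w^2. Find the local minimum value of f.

0

f'(w) = -2w^3 + 2w^2 + 12w. Setting f'(w) = 0 gives w ∈ {-2, 0, 3}.
f''(w) = -6w^2 + 4w + 12. f''(-2) = -20 < 0 ⇒ local maximum; f''(0) = 12 > 0 ⇒ local minimum; f''(3) = -30 < 0 ⇒ local maximum.
The local minimum is f(0) = 0.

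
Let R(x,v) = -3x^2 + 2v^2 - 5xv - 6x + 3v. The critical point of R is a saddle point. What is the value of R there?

-45/49

∂R/∂x = -6x - 5v - 6 = 0 and ∂R/∂v = -5x + 4v + 3 = 0, so (x, v) = (-9/49, -48/49).
The Hessian has R_{xx} = -6, R_{vv} = 4, R_{xv} = -5, giving D = -49 < 0, so the point is a saddle point.
R(-9/49, -48/49) = -45/49.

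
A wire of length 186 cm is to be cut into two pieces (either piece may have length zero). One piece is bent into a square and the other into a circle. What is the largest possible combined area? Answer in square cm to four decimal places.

Let x be the length used for the square. Square side x/4; circle radius (186−x)/(2π).
A(x) = (x/4)² + π·((186−x)/(2π))² = x²/16 + (186−x)²/(4π) for 0 ≤ x ≤ 186. A'(x) = x/8 − (186−x)/(2π) = 0 gives x = 4·186/(π+4) ≈ 104.1784.
A'' > 0, so the interior critical point is a minimum; the maximum is at an endpoint. A(0) = 2753.0622 and A(186) = 2162.2500, so the largest area is 2753.0622.

2753.0622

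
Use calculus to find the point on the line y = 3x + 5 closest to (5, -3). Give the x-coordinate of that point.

Minimize D(x)^2 = (x - 5)^2 + (3x + 8)^2.
d/dx[D^2] = 2(x - 5) + 2·3·(3x + 8) = 0 ⇒ x = -19/10.
Then y = -7/10 and the distance is √(529/10) ≈ 7.2732.

-19/10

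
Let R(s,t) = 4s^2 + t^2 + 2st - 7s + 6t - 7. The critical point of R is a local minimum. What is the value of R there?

-361/12

∂R/∂s = 8s + 2t - 7 = 0 and ∂R/∂t = 2s + 2t + 6 = 0, so (s, t) = (13/6, -31/6).
The Hessian has R_{ss} = 8, R_{tt} = 2, R_{st} = 2, giving D = 12 > 0 with R_{ss} > 0, so the point is a local minimum.
R(13/6, -31/6) = -361/12.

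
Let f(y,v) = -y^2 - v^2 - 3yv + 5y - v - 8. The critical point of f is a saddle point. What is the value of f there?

-81/5

∂f/∂y = -2y - 3v + 5 = 0 and ∂f/∂v = -3y - 2v - 1 = 0, so (y, v) = (-13/5, 17/5).
The Hessian has f_{yy} = -2, f_{vv} = -2, f_{yv} = -3, giving D = -5 < 0, so the point is a saddle point.
f(-13/5, 17/5) = -81/5.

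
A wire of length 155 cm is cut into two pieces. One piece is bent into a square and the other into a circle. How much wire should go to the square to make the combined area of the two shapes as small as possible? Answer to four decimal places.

86.8154

Let x be the length used for the square. Square side x/4; circle radius (155−x)/(2π).
A(x) = (x/4)² + π·((155−x)/(2π))² = x²/16 + (155−x)²/(4π) for 0 ≤ x ≤ 155. A'(x) = x/8 − (155−x)/(2π) = 0 gives x = 4·155/(π+4) ≈ 86.8154.
A'' = 1/8 + 1/(2π) > 0, so this gives the minimum combined area; x ≈ 86.8154 cm to the square.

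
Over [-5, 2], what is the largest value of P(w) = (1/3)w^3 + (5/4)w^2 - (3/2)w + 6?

51/4

The derivative is w^2 + (5/2)w - 3/2, which vanishes at w = -3 and w = 1/2.
Evaluating at the critical points and endpoints: P(-5) = 37/12, P(-3) = 51/4, P(1/2) = 269/48, P(2) = 32/3.
Hence the absolute maximum is 51/4 at w = -3.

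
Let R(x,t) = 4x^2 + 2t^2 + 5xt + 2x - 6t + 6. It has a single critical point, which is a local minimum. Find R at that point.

-170/7

∂R/∂x = 8x + 5t + 2 = 0 and ∂R/∂t = 5x + 4t - 6 = 0, so (x, t) = (-38/7, 58/7).
The Hessian has R_{xx} = 8, R_{tt} = 4, R_{xt} = 5, giving D = 7 > 0 with R_{xx} > 0, so the point is a local minimum.
R(-38/7, 58/7) = -170/7.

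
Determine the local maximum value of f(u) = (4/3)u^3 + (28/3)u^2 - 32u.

240

Critical points: f'(u) = 4u^2 + (56/3)u - 32 vanishes at u = -6, 4/3.
Since f''(u) = 8u + 56/3, we get f''(-6) = -88/3 < 0 ⇒ local maximum; f''(4/3) = 88/3 > 0 ⇒ local minimum.
So the local maximum value is f(-6) = 240.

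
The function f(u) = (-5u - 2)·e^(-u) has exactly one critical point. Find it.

Differentiating with the product rule gives f'(u) = (5u - 3)·e^(-u). Since e^(-u) > 0, the only critical point is u = 3/5.
f''(3/5) has the same sign as 5 > 0, so this is a local minimum.
f(3/5) = (-5)·e^(-3/5) ≈ -2.7441.

3/5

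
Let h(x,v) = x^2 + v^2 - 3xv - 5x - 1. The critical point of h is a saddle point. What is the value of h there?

∂h/∂x = 2x - 3v - 5 = 0 and ∂h/∂v = -3x + 2v = 0, so (x, v) = (-2, -3).
The Hessian has h_{xx} = 2, h_{vv} = 2, h_{xv} = -3, giving D = -5 < 0, so the point is a saddle point.
h(-2, -3) = 4.

4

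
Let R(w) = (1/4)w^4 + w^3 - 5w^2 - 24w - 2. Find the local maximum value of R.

22

R'(w) = w^3 + 3w^2 - 10w - 24 = 0 at w = -4, -2, 3.
Second-derivative test with R''(w) = 3w^2 + 6w - 10: R''(-4) = 14 > 0 ⇒ local minimum; R''(-2) = -10 < 0 ⇒ local maximum; R''(3) = 35 > 0 ⇒ local minimum.
The local maximum is R(-2) = 22.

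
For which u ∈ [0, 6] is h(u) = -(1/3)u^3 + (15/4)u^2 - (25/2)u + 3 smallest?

h'(u) = -u^2 + (15/2)u - 25/2, which vanishes at u = 5/2 and u = 5.
Evaluating at the critical points and endpoints: h(0) = 3,  h(5/2) = -481/48,  h(5) = -89/12,  h(6) = -9.
Hence the absolute minimum is -481/48 at u = 5/2.

5/2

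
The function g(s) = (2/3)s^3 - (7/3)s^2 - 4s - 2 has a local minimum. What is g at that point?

-17

Critical points: g'(s) = 2s^2 - (14/3)s - 4 vanishes at s = -2/3, 3.
Second-derivative test with g''(s) = 4s - 14/3: g''(-2/3) = -22/3 < 0 ⇒ local maximum; g''(3) = 22/3 > 0 ⇒ local minimum.
Thus g has its local minimum at s = 3, with value -17.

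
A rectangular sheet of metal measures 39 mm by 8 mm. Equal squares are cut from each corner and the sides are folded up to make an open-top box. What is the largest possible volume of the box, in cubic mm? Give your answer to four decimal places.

280.9084

With cut size x, the volume is V(x) = x(39 − 2x)(8 − 2x) for 0 < x < 4.
V'(x) = 12x^2 − 188x + 312. Setting V'(x) = 0 gives x ≈ 1.8868 (the root in (0, 4)).
V''(x) = 24x − 188 is negative there, so this is the maximum; V ≈ 280.9084.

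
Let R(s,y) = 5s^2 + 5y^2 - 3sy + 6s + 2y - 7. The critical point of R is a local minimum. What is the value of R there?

∂R/∂s = 10s - 3y + 6 = 0 and ∂R/∂y = -3s + 10y + 2 = 0, so (s, y) = (-66/91, -38/91).
The Hessian has R_{ss} = 10, R_{yy} = 10, R_{sy} = -3, giving D = 91 > 0 with R_{ss} > 0, so the point is a local minimum.
R(-66/91, -38/91) = -873/91.

-873/91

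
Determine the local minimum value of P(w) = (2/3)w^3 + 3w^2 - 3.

P'(w) = 2w^2 + 6w. Setting P'(w) = 0 gives w ∈ {-3, 0}.
Since P''(w) = 4w + 6, we get P''(-3) = -6 < 0 ⇒ local maximum; P''(0) = 6 > 0 ⇒ local minimum.
The local minimum is P(0) = -3.

-3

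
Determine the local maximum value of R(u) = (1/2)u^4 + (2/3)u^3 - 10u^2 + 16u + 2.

55/6

R'(u) = 2u^3 + 2u^2 - 20u + 16 = 0 at u = -4, 1, 2.
Since R''(u) = 6u^2 + 4u - 20, we get R''(-4) = 60 > 0 ⇒ local minimum; R''(1) = -10 < 0 ⇒ local maximum; R''(2) = 12 > 0 ⇒ local minimum.
Thus R has its local maximum at u = 1, with value 55/6.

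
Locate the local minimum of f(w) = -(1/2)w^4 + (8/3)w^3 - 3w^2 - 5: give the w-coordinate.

Critical points: f'(w) = -2w^3 + 8w^2 - 6w vanishes at w = 0, 1, 3.
Second-derivative test with f''(w) = -6w^2 + 16w - 6: f''(0) = -6 < 0 ⇒ local maximum; f''(1) = 4 > 0 ⇒ local minimum; f''(3) = -12 < 0 ⇒ local maximum.
Thus f has its local minimum at w = 1, with value -35/6.

1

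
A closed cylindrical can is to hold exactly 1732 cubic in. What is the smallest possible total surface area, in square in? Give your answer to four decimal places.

With radius r and height h, πr²h = 1732 so h = 1732/(πr²), and S(r) = 2πr² + 2πrh = 2πr² + 2·1732/r.
S'(r) = 4πr − 2·1732/r² = 0 ⇒ r³ = 1732/(2π), so r ≈ 6.5081 and h = 2r ≈ 13.0163.
S''(r) = 4π + 4·1732/r³ > 0, so this is the minimum; S ≈ 798.3864.

798.3864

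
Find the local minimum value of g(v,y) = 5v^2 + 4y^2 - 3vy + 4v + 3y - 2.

∂g/∂v = 10v - 3y + 4 = 0 and ∂g/∂y = -3v + 8y + 3 = 0, so (v, y) = (-41/71, -42/71).
The Hessian has g_{vv} = 10, g_{yy} = 8, g_{vy} = -3, giving D = 71 > 0 with g_{vv} > 0, so the point is a local minimum.
g(-41/71, -42/71) = -287/71.

-287/71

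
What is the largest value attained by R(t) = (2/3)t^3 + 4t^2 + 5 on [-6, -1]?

79/3

The derivative is 2t^2 + 8t, whose only zero in [-6, -1] is t = -4.
Candidates: R(-6) = 5, R(-4) = 79/3, R(-1) = 25/3.
The maximum over the interval is 79/3, attained at t = -4.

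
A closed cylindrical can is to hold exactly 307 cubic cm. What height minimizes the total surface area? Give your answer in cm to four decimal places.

With radius r and height h, πr²h = 307 so h = 307/(πr²), and S(r) = 2πr² + 2πrh = 2πr² + 2·307/r.
S'(r) = 4πr − 2·307/r² = 0 ⇒ r³ = 307/(2π), so r ≈ 3.6558 and h = 2r ≈ 7.3117.
S''(r) = 4π + 4·307/r³ > 0, so this is the minimum; S ≈ 251.9263.

7.3117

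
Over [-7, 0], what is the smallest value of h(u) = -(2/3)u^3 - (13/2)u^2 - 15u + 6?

11/6

h'(u) = -2u^2 - 13u - 15, which vanishes at u = -5 and u = -3/2.
Compare values at every candidate in [-7, 0]: h(-7) = 127/6; h(-5) = 11/6; h(-3/2) = 129/8; h(0) = 6.
The minimum over the interval is 11/6, attained at u = -5.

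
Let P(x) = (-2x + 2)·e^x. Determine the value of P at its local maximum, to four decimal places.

P'(x) = (-2)·e^x + (-2x + 2)·1·e^x = (-2x)·e^x. Since e^x > 0, the only critical point is x = 0.
P''(0) has the same sign as -2 < 0, so this is a local maximum.
P(0) = (2)·e^(0) ≈ 2.0000.

2.0000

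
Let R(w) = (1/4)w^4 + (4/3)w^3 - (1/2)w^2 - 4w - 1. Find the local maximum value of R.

Critical points: R'(w) = w^3 + 4w^2 - w - 4 vanishes at w = -4, -1, 1.
Since R''(w) = 3w^2 + 8w - 1, we get R''(-4) = 15 > 0 ⇒ local minimum; R''(-1) = -6 < 0 ⇒ local maximum; R''(1) = 10 > 0 ⇒ local minimum.
So the local maximum value is R(-1) = 17/12.

17/12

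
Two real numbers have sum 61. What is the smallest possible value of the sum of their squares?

3721/2

With a + b = 61, a^2 + b^2 = a^2 + (61 − a)^2.
The derivative 2a − 2(61 − a) = 4a − 122 vanishes at a = 61/2; second derivative 4 > 0, a minimum.
The minimum is 2·(61/2)^2 = 3721/2.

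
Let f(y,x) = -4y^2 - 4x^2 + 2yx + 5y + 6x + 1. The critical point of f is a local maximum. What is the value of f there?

91/15

∂f/∂y = -8y + 2x + 5 = 0 and ∂f/∂x = 2y - 8x + 6 = 0, so (y, x) = (13/15, 29/30).
The Hessian has f_{yy} = -8, f_{xx} = -8, f_{yx} = 2, giving D = 60 > 0 with f_{yy} < 0, so the point is a local maximum.
f(13/15, 29/30) = 91/15.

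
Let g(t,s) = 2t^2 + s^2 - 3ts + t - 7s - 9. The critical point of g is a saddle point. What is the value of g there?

∂g/∂t = 4t - 3s + 1 = 0 and ∂g/∂s = -3t + 2s - 7 = 0, so (t, s) = (-19, -25).
The Hessian has g_{tt} = 4, g_{ss} = 2, g_{ts} = -3, giving D = -1 < 0, so the point is a saddle point.
g(-19, -25) = 69.

69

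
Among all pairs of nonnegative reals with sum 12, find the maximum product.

36

With x + y = 12, the product is P(x) = x(12 − x).
P'(x) = 12 − 2x = 0 gives x = 6; P'' = −2 < 0, so this is the maximum.
P = 6·6 = 36.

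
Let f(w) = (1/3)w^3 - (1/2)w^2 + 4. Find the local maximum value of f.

Critical points: f'(w) = w^2 - w vanishes at w = 0, 1.
f''(w) = 2w - 1. f''(0) = -1 < 0 ⇒ local maximum; f''(1) = 1 > 0 ⇒ local minimum.
The local maximum is f(0) = 4.

4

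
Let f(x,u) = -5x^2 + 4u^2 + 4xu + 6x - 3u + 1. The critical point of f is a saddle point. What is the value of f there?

∂f/∂x = -10x + 4u + 6 = 0 and ∂f/∂u = 4x + 8u - 3 = 0, so (x, u) = (5/8, 1/16).
The Hessian has f_{xx} = -10, f_{uu} = 8, f_{xu} = 4, giving D = -96 < 0, so the point is a saddle point.
f(5/8, 1/16) = 89/32.

89/32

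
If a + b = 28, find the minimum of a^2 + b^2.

With a + b = 28, a^2 + b^2 = a^2 + (28 − a)^2.
The derivative 2a − 2(28 − a) = 4a − 56 vanishes at a = 14; second derivative 4 > 0, a minimum.
The minimum is 2·(14)^2 = 392.

392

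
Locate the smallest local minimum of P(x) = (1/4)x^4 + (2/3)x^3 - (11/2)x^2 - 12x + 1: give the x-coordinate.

P'(x) = x^3 + 2x^2 - 11x - 12 = 0 at x = -4, -1, 3.
P''(x) = 3x^2 + 4x - 11. P''(-4) = 21 > 0 ⇒ local minimum; P''(-1) = -12 < 0 ⇒ local maximum; P''(3) = 28 > 0 ⇒ local minimum.
Thus P has its smallest local minimum at x = 3, with value -185/4.

3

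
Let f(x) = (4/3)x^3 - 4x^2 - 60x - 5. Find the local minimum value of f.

f'(x) = 4x^2 - 8x - 60 = 0 at x = -3, 5.
f''(x) = 8x - 8. f''(-3) = -32 < 0 ⇒ local maximum; f''(5) = 32 > 0 ⇒ local minimum.
So the local minimum value is f(5) = -715/3.

-715/3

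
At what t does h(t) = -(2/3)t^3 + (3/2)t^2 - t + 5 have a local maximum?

h'(t) = -2t^2 + 3t - 1. Setting h'(t) = 0 gives t ∈ {1/2, 1}.
Second-derivative test with h''(t) = -4t + 3: h''(1/2) = 1 > 0 ⇒ local minimum; h''(1) = -1 < 0 ⇒ local maximum.
Thus h has its local maximum at t = 1, with value 29/6.

1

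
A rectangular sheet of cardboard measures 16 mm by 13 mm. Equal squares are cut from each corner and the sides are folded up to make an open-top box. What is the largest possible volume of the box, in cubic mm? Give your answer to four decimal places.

With cut size x, the volume is V(x) = x(16 − 2x)(13 − 2x) for 0 < x < 6.5.
V'(x) = 12x^2 − 116x + 208. Setting V'(x) = 0 gives x ≈ 2.3782 (the root in (0, 6.5)).
V''(x) = 24x − 116 is negative there, so this is the maximum; V ≈ 220.4300.

220.4300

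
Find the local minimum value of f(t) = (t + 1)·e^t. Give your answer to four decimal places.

By the product rule, f'(t) = (t + 2)·e^t. Since e^t > 0, the only critical point is t = -2.
f''(-2) has the same sign as 1 > 0, so this is a local minimum.
f(-2) = (-1)·e^(-2) ≈ -0.1353.

-0.1353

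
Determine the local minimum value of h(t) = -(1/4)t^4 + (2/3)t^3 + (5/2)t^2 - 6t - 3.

h'(t) = -t^3 + 2t^2 + 5t - 6 = 0 at t = -2, 1, 3.
Since h''(t) = -3t^2 + 4t + 5, we get h''(-2) = -15 < 0 ⇒ local maximum; h''(1) = 6 > 0 ⇒ local minimum; h''(3) = -10 < 0 ⇒ local maximum.
The local minimum is h(1) = -73/12.

-73/12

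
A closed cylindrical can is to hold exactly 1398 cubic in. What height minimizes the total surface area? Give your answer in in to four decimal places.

With radius r and height h, πr²h = 1398 so h = 1398/(πr²), and S(r) = 2πr² + 2πrh = 2πr² + 2·1398/r.
S'(r) = 4πr − 2·1398/r² = 0 ⇒ r³ = 1398/(2π), so r ≈ 6.0596 and h = 2r ≈ 12.1192.
S''(r) = 4π + 4·1398/r³ > 0, so this is the minimum; S ≈ 692.1273.

12.1192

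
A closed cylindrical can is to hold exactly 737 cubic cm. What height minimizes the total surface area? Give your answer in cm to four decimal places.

9.7902

With radius r and height h, πr²h = 737 so h = 737/(πr²), and S(r) = 2πr² + 2πrh = 2πr² + 2·737/r.
S'(r) = 4πr − 2·737/r² = 0 ⇒ r³ = 737/(2π), so r ≈ 4.8951 and h = 2r ≈ 9.7902.
S''(r) = 4π + 4·737/r³ > 0, so this is the minimum; S ≈ 451.6752.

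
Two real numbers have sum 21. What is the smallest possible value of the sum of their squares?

With a + b = 21, a^2 + b^2 = a^2 + (21 − a)^2.
The derivative 2a − 2(21 − a) = 4a − 42 vanishes at a = 21/2; second derivative 4 > 0, a minimum.
The minimum is 2·(21/2)^2 = 441/2.

441/2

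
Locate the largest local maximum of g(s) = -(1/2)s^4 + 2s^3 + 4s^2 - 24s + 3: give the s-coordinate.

g'(s) = -2s^3 + 6s^2 + 8s - 24 = 0 at s = -2, 2, 3.
g''(s) = -6s^2 + 12s + 8. g''(-2) = -40 < 0 ⇒ local maximum; g''(2) = 8 > 0 ⇒ local minimum; g''(3) = -10 < 0 ⇒ local maximum.
Thus g has its largest local maximum at s = -2, with value 43.

-2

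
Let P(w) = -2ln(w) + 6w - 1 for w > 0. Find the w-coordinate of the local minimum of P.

1/3

P'(w) = -2/w + 6 = 0 gives w = 1/3.
P''(w) = 2/w², which is positive for w > 0, so this is a local minimum.
P(1/3) = -2·ln(1/3) + 2 - 1 ≈ 3.1972.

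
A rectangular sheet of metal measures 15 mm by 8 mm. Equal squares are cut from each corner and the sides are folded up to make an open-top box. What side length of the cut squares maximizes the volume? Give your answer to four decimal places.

1.6667

With cut size x, the volume is V(x) = x(15 − 2x)(8 − 2x) for 0 < x < 4.
V'(x) = 12x^2 − 92x + 120. Setting V'(x) = 0 gives x ≈ 1.6667 (the root in (0, 4)).
V''(x) = 24x − 92 is negative there, so this is the maximum; V ≈ 90.7407.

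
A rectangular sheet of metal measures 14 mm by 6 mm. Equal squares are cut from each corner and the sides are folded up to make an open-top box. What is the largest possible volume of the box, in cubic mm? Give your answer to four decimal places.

50.3888

With cut size x, the volume is V(x) = x(14 − 2x)(6 − 2x) for 0 < x < 3.
V'(x) = 12x^2 − 80x + 84. Setting V'(x) = 0 gives x ≈ 1.3057 (the root in (0, 3)).
V''(x) = 24x − 80 is negative there, so this is the maximum; V ≈ 50.3888.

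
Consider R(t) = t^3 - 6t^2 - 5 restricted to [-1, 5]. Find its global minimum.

The derivative is 3t^2 - 12t, which vanishes at t = 0 and t = 4.
Candidates: R(-1) = -12; R(0) = -5; R(4) = -37; R(5) = -30.
Hence the absolute minimum is -37 at t = 4.

-37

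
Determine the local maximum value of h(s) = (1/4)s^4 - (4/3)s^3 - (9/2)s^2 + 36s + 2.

215/4

h'(s) = s^3 - 4s^2 - 9s + 36 = 0 at s = -3, 3, 4.
Second-derivative test with h''(s) = 3s^2 - 8s - 9: h''(-3) = 42 > 0 ⇒ local minimum; h''(3) = -6 < 0 ⇒ local maximum; h''(4) = 7 > 0 ⇒ local minimum.
So the local maximum value is h(3) = 215/4.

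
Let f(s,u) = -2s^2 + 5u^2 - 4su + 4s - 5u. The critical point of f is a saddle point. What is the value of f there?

∂f/∂s = -4s - 4u + 4 = 0 and ∂f/∂u = -4s + 10u - 5 = 0, so (s, u) = (5/14, 9/14).
The Hessian has f_{ss} = -4, f_{uu} = 10, f_{su} = -4, giving D = -56 < 0, so the point is a saddle point.
f(5/14, 9/14) = -25/28.

-25/28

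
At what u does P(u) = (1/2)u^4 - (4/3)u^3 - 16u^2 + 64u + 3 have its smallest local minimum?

P'(u) = 2u^3 - 4u^2 - 32u + 64. Setting P'(u) = 0 gives u ∈ {-4, 2, 4}.
Second-derivative test with P''(u) = 6u^2 - 8u - 32: P''(-4) = 96 > 0 ⇒ local minimum; P''(2) = -24 < 0 ⇒ local maximum; P''(4) = 32 > 0 ⇒ local minimum.
The smallest local minimum is P(-4) = -887/3.

-4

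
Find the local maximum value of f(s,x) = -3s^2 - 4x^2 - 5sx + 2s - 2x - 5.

∂f/∂s = -6s - 5x + 2 = 0 and ∂f/∂x = -5s - 8x - 2 = 0, so (s, x) = (26/23, -22/23).
The Hessian has f_{ss} = -6, f_{xx} = -8, f_{sx} = -5, giving D = 23 > 0 with f_{ss} < 0, so the point is a local maximum.
f(26/23, -22/23) = -67/23.

-67/23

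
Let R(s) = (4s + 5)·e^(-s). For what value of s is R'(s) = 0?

-1/4

By the product rule, R'(s) = (-4s - 1)·e^(-s). Since e^(-s) > 0, the only critical point is s = -1/4.
R''(-1/4) has the same sign as -4 < 0, so this is a local maximum.
R(-1/4) = (4)·e^(1/4) ≈ 5.1361.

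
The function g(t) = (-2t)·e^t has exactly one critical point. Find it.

-1

Differentiating with the product rule gives g'(t) = (-2t - 2)·e^t. Since e^t > 0, the only critical point is t = -1.
g''(-1) has the same sign as -2 < 0, so this is a local maximum.
g(-1) = (2)·e^(-1) ≈ 0.7358.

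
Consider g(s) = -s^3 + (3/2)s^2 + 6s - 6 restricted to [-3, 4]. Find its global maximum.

Differentiating, g'(s) = -3s^2 + 3s + 6; which vanishes at s = -1 and s = 2.
Compare values at every candidate in [-3, 4]: g(-3) = 33/2; g(-1) = -19/2; g(2) = 4; g(4) = -22.
So the maximum is g(-3) = 33/2.

33/2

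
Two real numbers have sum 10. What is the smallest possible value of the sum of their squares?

With a + b = 10, a^2 + b^2 = a^2 + (10 − a)^2.
The derivative 2a − 2(10 − a) = 4a − 20 vanishes at a = 5; second derivative 4 > 0, a minimum.
The minimum is 2·(5)^2 = 50.

50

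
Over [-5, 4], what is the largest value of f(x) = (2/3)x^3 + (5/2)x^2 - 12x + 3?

Differentiating, f'(x) = 2x^2 + 5x - 12; which vanishes at x = -4 and x = 3/2.
Candidates: f(-5) = 253/6,  f(-4) = 145/3,  f(3/2) = -57/8,  f(4) = 113/3.
The maximum over the interval is 145/3, attained at x = -4.

145/3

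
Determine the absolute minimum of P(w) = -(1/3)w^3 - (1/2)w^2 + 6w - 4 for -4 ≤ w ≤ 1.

-35/2

The derivative is -w^2 - w + 6, whose only zero in [-4, 1] is w = -3.
Candidates: P(-4) = -44/3, P(-3) = -35/2, P(1) = 7/6.
So the minimum is P(-3) = -35/2.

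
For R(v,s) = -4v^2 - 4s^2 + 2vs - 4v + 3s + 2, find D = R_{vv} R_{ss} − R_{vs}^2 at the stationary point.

60

∂R/∂v = -8v + 2s - 4 = 0 and ∂R/∂s = 2v - 8s + 3 = 0, so (v, s) = (-13/30, 4/15).
The Hessian has R_{vv} = -8, R_{ss} = -8, R_{vs} = 2, giving D = 60 > 0 with R_{vv} < 0, so the point is a local maximum.
D = (-8)·(-8) − (2)^2 = 60.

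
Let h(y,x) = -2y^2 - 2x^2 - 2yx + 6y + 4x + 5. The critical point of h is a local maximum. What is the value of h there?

29/3

∂h/∂y = -4y - 2x + 6 = 0 and ∂h/∂x = -2y - 4x + 4 = 0, so (y, x) = (4/3, 1/3).
The Hessian has h_{yy} = -4, h_{xx} = -4, h_{yx} = -2, giving D = 12 > 0 with h_{yy} < 0, so the point is a local maximum.
h(4/3, 1/3) = 29/3.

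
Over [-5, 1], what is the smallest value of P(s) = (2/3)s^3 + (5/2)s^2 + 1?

-119/6

Differentiating, P'(s) = 2s^2 + 5s; which vanishes at s = -5/2 and s = 0.
Candidates: P(-5) = -119/6, P(-5/2) = 149/24, P(0) = 1, P(1) = 25/6.
Hence the absolute minimum is -119/6 at s = -5.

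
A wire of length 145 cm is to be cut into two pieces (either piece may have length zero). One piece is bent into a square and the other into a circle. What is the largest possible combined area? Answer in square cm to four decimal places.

1673.1163

Let x be the length used for the square. Square side x/4; circle radius (145−x)/(2π).
A(x) = (x/4)² + π·((145−x)/(2π))² = x²/16 + (145−x)²/(4π) for 0 ≤ x ≤ 145. A'(x) = x/8 − (145−x)/(2π) = 0 gives x = 4·145/(π+4) ≈ 81.2144.
A'' > 0, so the interior critical point is a minimum; the maximum is at an endpoint. A(0) = 1673.1163 and A(145) = 1314.0625, so the largest area is 1673.1163.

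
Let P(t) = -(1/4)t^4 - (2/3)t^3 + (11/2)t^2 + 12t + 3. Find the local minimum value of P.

Critical points: P'(t) = -t^3 - 2t^2 + 11t + 12 vanishes at t = -4, -1, 3.
Second-derivative test with P''(t) = -3t^2 - 4t + 11: P''(-4) = -21 < 0 ⇒ local maximum; P''(-1) = 12 > 0 ⇒ local minimum; P''(3) = -28 < 0 ⇒ local maximum.
Thus P has its local minimum at t = -1, with value -37/12.

-37/12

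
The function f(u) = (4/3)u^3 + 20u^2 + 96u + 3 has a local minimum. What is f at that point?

f'(u) = 4u^2 + 40u + 96. Setting f'(u) = 0 gives u ∈ {-6, -4}.
Second-derivative test with f''(u) = 8u + 40: f''(-6) = -8 < 0 ⇒ local maximum; f''(-4) = 8 > 0 ⇒ local minimum.
Thus f has its local minimum at u = -4, with value -439/3.

-439/3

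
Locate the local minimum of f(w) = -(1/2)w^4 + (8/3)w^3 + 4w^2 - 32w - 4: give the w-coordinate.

f'(w) = -2w^3 + 8w^2 + 8w - 32 = 0 at w = -2, 2, 4.
Since f''(w) = -6w^2 + 16w + 8, we get f''(-2) = -48 < 0 ⇒ local maximum; f''(2) = 16 > 0 ⇒ local minimum; f''(4) = -24 < 0 ⇒ local maximum.
So the local minimum value is f(2) = -116/3.

2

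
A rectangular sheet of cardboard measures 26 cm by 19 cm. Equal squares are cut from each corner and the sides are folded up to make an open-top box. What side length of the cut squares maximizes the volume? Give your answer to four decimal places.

3.6163

With cut size x, the volume is V(x) = x(26 − 2x)(19 − 2x) for 0 < x < 9.5.
V'(x) = 12x^2 − 180x + 494. Setting V'(x) = 0 gives x ≈ 3.6163 (the root in (0, 9.5)).
V''(x) = 24x − 180 is negative there, so this is the maximum; V ≈ 798.6364.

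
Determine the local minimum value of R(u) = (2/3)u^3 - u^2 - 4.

R'(u) = 2u^2 - 2u = 0 at u = 0, 1.
Second-derivative test with R''(u) = 4u - 2: R''(0) = -2 < 0 ⇒ local maximum; R''(1) = 2 > 0 ⇒ local minimum.
So the local minimum value is R(1) = -13/3.

-13/3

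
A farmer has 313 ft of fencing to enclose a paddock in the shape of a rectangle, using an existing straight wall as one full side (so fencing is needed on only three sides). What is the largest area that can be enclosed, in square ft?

Let the sides perpendicular to the wall have length x and the parallel side y, so 2x + y = 313 and the area is A = xy = x(313 − 2x).
A'(x) = 313 − 4x = 0 gives x = 313/4, and A''(x) = −4 < 0 confirms a maximum.
Then y = 313 − 2·313/4 = 313/2 and A = 97969/8.

97969/8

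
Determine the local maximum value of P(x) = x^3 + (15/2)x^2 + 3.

131/2

Critical points: P'(x) = 3x^2 + 15x vanishes at x = -5, 0.
Since P''(x) = 6x + 15, we get P''(-5) = -15 < 0 ⇒ local maximum; P''(0) = 15 > 0 ⇒ local minimum.
So the local maximum value is P(-5) = 131/2.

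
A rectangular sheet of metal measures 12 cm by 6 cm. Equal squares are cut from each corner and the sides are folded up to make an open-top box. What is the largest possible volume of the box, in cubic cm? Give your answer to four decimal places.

With cut size x, the volume is V(x) = x(12 − 2x)(6 − 2x) for 0 < x < 3.
V'(x) = 12x^2 − 72x + 72. Setting V'(x) = 0 gives x ≈ 1.2679 (the root in (0, 3)).
V''(x) = 24x − 72 is negative there, so this is the maximum; V ≈ 41.5692.

41.5692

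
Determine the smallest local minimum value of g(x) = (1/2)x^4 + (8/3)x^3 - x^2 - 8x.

Critical points: g'(x) = 2x^3 + 8x^2 - 2x - 8 vanishes at x = -4, -1, 1.
Since g''(x) = 6x^2 + 16x - 2, we get g''(-4) = 30 > 0 ⇒ local minimum; g''(-1) = -12 < 0 ⇒ local maximum; g''(1) = 20 > 0 ⇒ local minimum.
The smallest local minimum is g(-4) = -80/3.

-80/3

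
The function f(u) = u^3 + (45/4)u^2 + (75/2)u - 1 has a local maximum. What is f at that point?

-129/4

Critical points: f'(u) = 3u^2 + (45/2)u + 75/2 vanishes at u = -5, -5/2.
f''(u) = 6u + 45/2. f''(-5) = -15/2 < 0 ⇒ local maximum; f''(-5/2) = 15/2 > 0 ⇒ local minimum.
Thus f has its local maximum at u = -5, with value -129/4.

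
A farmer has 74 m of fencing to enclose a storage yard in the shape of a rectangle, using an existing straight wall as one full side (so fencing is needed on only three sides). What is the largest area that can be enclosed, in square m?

Let the sides perpendicular to the wall have length x and the parallel side y, so 2x + y = 74 and the area is A = xy = x(74 − 2x).
A'(x) = 74 − 4x = 0 gives x = 37/2, and A''(x) = −4 < 0 confirms a maximum.
Then y = 74 − 2·37/2 = 37 and A = 1369/2.

1369/2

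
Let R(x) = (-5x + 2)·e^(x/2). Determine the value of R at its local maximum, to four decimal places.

4.4933

By the product rule, R'(x) = (-(5/2)x - 4)·e^(x/2). Since e^(x/2) > 0, the only critical point is x = -8/5.
R''(-8/5) has the same sign as -5/2 < 0, so this is a local maximum.
R(-8/5) = (10)·e^(-4/5) ≈ 4.4933.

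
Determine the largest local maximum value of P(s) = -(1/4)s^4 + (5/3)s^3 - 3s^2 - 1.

P'(s) = -s^3 + 5s^2 - 6s = 0 at s = 0, 2, 3.
P''(s) = -3s^2 + 10s - 6. P''(0) = -6 < 0 ⇒ local maximum; P''(2) = 2 > 0 ⇒ local minimum; P''(3) = -3 < 0 ⇒ local maximum.
The largest local maximum is P(0) = -1.

-1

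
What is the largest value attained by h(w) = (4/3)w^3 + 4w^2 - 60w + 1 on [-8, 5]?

Differentiating, h'(w) = 4w^2 + 8w - 60; which vanishes at w = -5 and w = 3.
Candidates: h(-8) = 163/3; h(-5) = 703/3; h(3) = -107; h(5) = -97/3.
The maximum over the interval is 703/3, attained at w = -5.

703/3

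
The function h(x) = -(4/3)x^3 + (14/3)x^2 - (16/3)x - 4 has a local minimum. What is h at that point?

h'(x) = -4x^2 + (28/3)x - 16/3. Setting h'(x) = 0 gives x ∈ {1, 4/3}.
Second-derivative test with h''(x) = -8x + 28/3: h''(1) = 4/3 > 0 ⇒ local minimum; h''(4/3) = -4/3 < 0 ⇒ local maximum.
The local minimum is h(1) = -6.

-6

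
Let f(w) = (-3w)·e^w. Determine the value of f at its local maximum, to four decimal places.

Differentiating with the product rule gives f'(w) = (-3w - 3)·e^w. Since e^w > 0, the only critical point is w = -1.
f''(-1) has the same sign as -3 < 0, so this is a local maximum.
f(-1) = (3)·e^(-1) ≈ 1.1036.

1.1036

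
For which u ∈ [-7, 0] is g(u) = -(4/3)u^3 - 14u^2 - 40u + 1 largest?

g'(u) = -4u^2 - 28u - 40, which vanishes at u = -5 and u = -2.
Candidates: g(-7) = 157/3, g(-5) = 53/3, g(-2) = 107/3, g(0) = 1.
The maximum over the interval is 157/3, attained at u = -7.

-7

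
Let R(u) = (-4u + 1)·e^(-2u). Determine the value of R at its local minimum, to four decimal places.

Differentiating with the product rule gives R'(u) = (8u - 6)·e^(-2u). Since e^(-2u) > 0, the only critical point is u = 3/4.
R''(3/4) has the same sign as 8 > 0, so this is a local minimum.
R(3/4) = (-2)·e^(-3/2) ≈ -0.4463.

-0.4463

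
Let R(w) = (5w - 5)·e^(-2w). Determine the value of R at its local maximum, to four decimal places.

0.1245

By the product rule, R'(w) = (-10w + 15)·e^(-2w). Since e^(-2w) > 0, the only critical point is w = 3/2.
R''(3/2) has the same sign as -10 < 0, so this is a local maximum.
R(3/2) = (5/2)·e^(-3) ≈ 0.1245.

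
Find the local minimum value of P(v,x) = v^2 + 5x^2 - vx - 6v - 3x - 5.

-302/19

∂P/∂v = 2v - x - 6 = 0 and ∂P/∂x = -v + 10x - 3 = 0, so (v, x) = (63/19, 12/19).
The Hessian has P_{vv} = 2, P_{xx} = 10, P_{vx} = -1, giving D = 19 > 0 with P_{vv} > 0, so the point is a local minimum.
P(63/19, 12/19) = -302/19.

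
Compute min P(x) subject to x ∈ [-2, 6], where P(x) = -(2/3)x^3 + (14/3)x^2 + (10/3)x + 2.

The derivative is -2x^2 + (28/3)x + 10/3, which vanishes at x = -1/3 and x = 5.
Compare values at every candidate in [-2, 6]: P(-2) = 58/3, P(-1/3) = 116/81, P(5) = 52, P(6) = 46.
So the minimum is P(-1/3) = 116/81.

116/81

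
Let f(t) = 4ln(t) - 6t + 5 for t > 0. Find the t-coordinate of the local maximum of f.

f'(t) = 4/t − 6 = 0 gives t = 2/3.
f''(t) = -4/t², which is negative for t > 0, so this is a local maximum.
f(2/3) = 4·ln(2/3) - 4 + 5 ≈ -0.6219.

2/3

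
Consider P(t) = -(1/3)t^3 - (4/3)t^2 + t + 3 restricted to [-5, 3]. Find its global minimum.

The derivative is -t^2 - (8/3)t + 1, which vanishes at t = -3 and t = 1/3.
Candidates: P(-5) = 19/3; P(-3) = -3; P(1/3) = 257/81; P(3) = -15.
The minimum over the interval is -15, attained at t = 3.

-15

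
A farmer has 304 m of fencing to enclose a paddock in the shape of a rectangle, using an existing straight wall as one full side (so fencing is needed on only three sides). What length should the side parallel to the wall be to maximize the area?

Let the sides perpendicular to the wall have length x and the parallel side y, so 2x + y = 304 and the area is A = xy = x(304 − 2x).
A'(x) = 304 − 4x = 0 gives x = 76, and A''(x) = −4 < 0 confirms a maximum.
Then y = 304 − 2·76 = 152 and A = 11552.

152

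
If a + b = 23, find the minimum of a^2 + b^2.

529/2

With a + b = 23, a^2 + b^2 = a^2 + (23 − a)^2.
The derivative 2a − 2(23 − a) = 4a − 46 vanishes at a = 23/2; second derivative 4 > 0, a minimum.
The minimum is 2·(23/2)^2 = 529/2.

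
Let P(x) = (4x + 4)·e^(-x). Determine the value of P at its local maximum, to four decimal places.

By the product rule, P'(x) = (-4x)·e^(-x). Since e^(-x) > 0, the only critical point is x = 0.
P''(0) has the same sign as -4 < 0, so this is a local maximum.
P(0) = (4)·e^(0) ≈ 4.0000.

4.0000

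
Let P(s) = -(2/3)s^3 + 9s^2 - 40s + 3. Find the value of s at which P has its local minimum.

P'(s) = -2s^2 + 18s - 40. Setting P'(s) = 0 gives s ∈ {4, 5}.
Since P''(s) = -4s + 18, we get P''(4) = 2 > 0 ⇒ local minimum; P''(5) = -2 < 0 ⇒ local maximum.
So the local minimum value is P(4) = -167/3.

4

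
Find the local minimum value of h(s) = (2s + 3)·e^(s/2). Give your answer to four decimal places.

-0.6951

By the product rule, h'(s) = (s + 7/2)·e^(s/2). Since e^(s/2) > 0, the only critical point is s = -7/2.
h''(-7/2) has the same sign as 1 > 0, so this is a local minimum.
h(-7/2) = (-4)·e^(-7/4) ≈ -0.6951.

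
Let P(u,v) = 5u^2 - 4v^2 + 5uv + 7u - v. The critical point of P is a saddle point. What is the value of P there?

-52/35

∂P/∂u = 10u + 5v + 7 = 0 and ∂P/∂v = 5u - 8v - 1 = 0, so (u, v) = (-17/35, -3/7).
The Hessian has P_{uu} = 10, P_{vv} = -8, P_{uv} = 5, giving D = -105 < 0, so the point is a saddle point.
P(-17/35, -3/7) = -52/35.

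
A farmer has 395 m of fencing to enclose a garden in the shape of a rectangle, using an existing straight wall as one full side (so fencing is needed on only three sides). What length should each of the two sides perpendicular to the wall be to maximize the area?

Let the sides perpendicular to the wall have length x and the parallel side y, so 2x + y = 395 and the area is A = xy = x(395 − 2x).
A'(x) = 395 − 4x = 0 gives x = 395/4, and A''(x) = −4 < 0 confirms a maximum.
Then y = 395 − 2·395/4 = 395/2 and A = 156025/8.

395/4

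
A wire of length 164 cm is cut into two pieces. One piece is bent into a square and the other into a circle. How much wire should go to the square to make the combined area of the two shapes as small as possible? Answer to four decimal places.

Let x be the length used for the square. Square side x/4; circle radius (164−x)/(2π).
A(x) = (x/4)² + π·((164−x)/(2π))² = x²/16 + (164−x)²/(4π) for 0 ≤ x ≤ 164. A'(x) = x/8 − (164−x)/(2π) = 0 gives x = 4·164/(π+4) ≈ 91.8563.
A'' = 1/8 + 1/(2π) > 0, so this gives the minimum combined area; x ≈ 91.8563 cm to the square.

91.8563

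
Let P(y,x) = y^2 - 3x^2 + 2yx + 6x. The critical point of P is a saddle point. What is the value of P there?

9/4

∂P/∂y = 2y + 2x = 0 and ∂P/∂x = 2y - 6x + 6 = 0, so (y, x) = (-3/4, 3/4).
The Hessian has P_{yy} = 2, P_{xx} = -6, P_{yx} = 2, giving D = -16 < 0, so the point is a saddle point.
P(-3/4, 3/4) = 9/4.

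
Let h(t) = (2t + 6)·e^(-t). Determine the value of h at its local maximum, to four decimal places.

h'(t) = 2·e^(-t) + (2t + 6)·(-1)·e^(-t) = (-2t - 4)·e^(-t). Since e^(-t) > 0, the only critical point is t = -2.
h''(-2) has the same sign as -2 < 0, so this is a local maximum.
h(-2) = (2)·e^(2) ≈ 14.7781.

14.7781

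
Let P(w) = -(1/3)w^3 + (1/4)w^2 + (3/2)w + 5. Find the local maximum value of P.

Critical points: P'(w) = -w^2 + (1/2)w + 3/2 vanishes at w = -1, 3/2.
Since P''(w) = -2w + 1/2, we get P''(-1) = 5/2 > 0 ⇒ local minimum; P''(3/2) = -5/2 < 0 ⇒ local maximum.
The local maximum is P(3/2) = 107/16.

107/16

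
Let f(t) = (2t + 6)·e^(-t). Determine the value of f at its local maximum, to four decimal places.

Differentiating with the product rule gives f'(t) = (-2t - 4)·e^(-t). Since e^(-t) > 0, the only critical point is t = -2.
f''(-2) has the same sign as -2 < 0, so this is a local maximum.
f(-2) = (2)·e^(2) ≈ 14.7781.

14.7781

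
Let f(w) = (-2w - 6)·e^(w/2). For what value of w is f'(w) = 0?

By the product rule, f'(w) = (-w - 5)·e^(w/2). Since e^(w/2) > 0, the only critical point is w = -5.
f''(-5) has the same sign as -1 < 0, so this is a local maximum.
f(-5) = (4)·e^(-5/2) ≈ 0.3283.

-5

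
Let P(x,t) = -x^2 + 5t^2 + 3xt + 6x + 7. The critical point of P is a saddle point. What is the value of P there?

∂P/∂x = -2x + 3t + 6 = 0 and ∂P/∂t = 3x + 10t = 0, so (x, t) = (60/29, -18/29).
The Hessian has P_{xx} = -2, P_{tt} = 10, P_{xt} = 3, giving D = -29 < 0, so the point is a saddle point.
P(60/29, -18/29) = 383/29.

383/29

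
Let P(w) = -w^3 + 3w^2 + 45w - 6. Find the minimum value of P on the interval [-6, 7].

P'(w) = -3w^2 + 6w + 45, which vanishes at w = -3 and w = 5.
Compare values at every candidate in [-6, 7]: P(-6) = 48; P(-3) = -87; P(5) = 169; P(7) = 113.
So the minimum is P(-3) = -87.

-87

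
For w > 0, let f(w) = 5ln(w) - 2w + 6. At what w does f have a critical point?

5/2

f'(w) = 5/w − 2 = 0 gives w = 5/2.
f''(w) = -5/w², which is negative for w > 0, so this is a local maximum.
f(5/2) = 5·ln(5/2) - 5 + 6 ≈ 5.5815.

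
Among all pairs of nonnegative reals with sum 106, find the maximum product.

With x + y = 106, the product is P(x) = x(106 − x).
P'(x) = 106 − 2x = 0 gives x = 53; P'' = −2 < 0, so this is the maximum.
P = 53·53 = 2809.

2809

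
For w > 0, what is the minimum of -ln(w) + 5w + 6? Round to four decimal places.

8.6094

g'(w) = -1/w + 5 = 0 gives w = 1/5.
g''(w) = 1/w², which is positive for w > 0, so this is a local minimum.
g(1/5) = -1·ln(1/5) + 1 + 6 ≈ 8.6094.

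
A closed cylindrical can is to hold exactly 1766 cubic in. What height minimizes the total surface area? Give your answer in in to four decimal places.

With radius r and height h, πr²h = 1766 so h = 1766/(πr²), and S(r) = 2πr² + 2πrh = 2πr² + 2·1766/r.
S'(r) = 4πr − 2·1766/r² = 0 ⇒ r³ = 1766/(2π), so r ≈ 6.5504 and h = 2r ≈ 13.1009.
S''(r) = 4π + 4·1766/r³ > 0, so this is the minimum; S ≈ 808.8010.

13.1009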